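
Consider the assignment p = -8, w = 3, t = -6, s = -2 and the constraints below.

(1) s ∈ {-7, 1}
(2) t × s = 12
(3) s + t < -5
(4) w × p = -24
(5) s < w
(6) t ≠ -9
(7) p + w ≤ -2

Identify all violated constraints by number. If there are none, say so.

(1) s = -2 is not in {-7, 1}  false
(2) t × s = -6 × (-2) = 12  true
(3) s + t = -2 + (-6) = -8; -8 < -5  true
(4) w × p = 3 × (-8) = -24  true
(5) s = -2, w = 3; -2 < 3  true
(6) t = -6, and -6 ≠ -9  true
(7) p + w = -8 + 3 = -5; -5 ≤ -2  true

Constraint 1 does not hold.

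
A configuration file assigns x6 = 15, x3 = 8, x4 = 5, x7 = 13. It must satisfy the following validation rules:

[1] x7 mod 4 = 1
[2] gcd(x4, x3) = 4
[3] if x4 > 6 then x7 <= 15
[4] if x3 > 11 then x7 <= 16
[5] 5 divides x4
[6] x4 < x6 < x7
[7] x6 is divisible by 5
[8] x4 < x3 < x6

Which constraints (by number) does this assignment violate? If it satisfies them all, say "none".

No — constraints 2 and 6 are not satisfied.

[1] 13 mod 4 = 1  true
[2] gcd(5, 8) = 1, not 4  false
[3] x4 = 5, not > 6; antecedent false, conditional vacuously true  true
[4] x3 = 8, not > 11; antecedent false, conditional vacuously true  true
[5] 5 / 5 = 1, so 5 divides 5  true
[6] values 5, 15, 13; x6 = 15 is not < x7 = 13  false
[7] 15 / 5 = 3, so 5 divides 15  true
[8] values 5 < 8 < 15  true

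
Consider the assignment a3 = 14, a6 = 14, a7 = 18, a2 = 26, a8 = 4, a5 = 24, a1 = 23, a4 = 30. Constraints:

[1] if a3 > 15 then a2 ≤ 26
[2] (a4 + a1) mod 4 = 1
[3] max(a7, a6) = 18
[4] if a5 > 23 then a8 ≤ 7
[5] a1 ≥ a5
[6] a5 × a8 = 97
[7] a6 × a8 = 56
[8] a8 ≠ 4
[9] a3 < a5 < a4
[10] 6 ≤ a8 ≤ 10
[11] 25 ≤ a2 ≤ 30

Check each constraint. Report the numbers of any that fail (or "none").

[1] a3 = 14, not > 15; antecedent false, conditional vacuously true — satisfied.
[2] a4 + a1 = 53; 53 mod 4 = 1 — satisfied.
[3] max(18, 14) = 18 — satisfied.
[4] a5 = 24 > 23, so we need a8 ≤ 7; a8 = 4 ≤ 7 — satisfied.
[5] a1 = 23, a5 = 24; 23 < 24 (want ≥) — violated.
[6] a5 × a8 = 24 × 4 = 96, not 97 — violated.
[7] a6 × a8 = 14 × 4 = 56 — satisfied.
[8] a8 = 4, but 4 is required to differ — violated.
[9] values 14 < 24 < 30 — satisfied.
[10] a8 = 4 is outside [6, 10] — violated.
[11] a2 = 26 lies in [25, 30] — satisfied.

Violated: 5, 6, 8, 10.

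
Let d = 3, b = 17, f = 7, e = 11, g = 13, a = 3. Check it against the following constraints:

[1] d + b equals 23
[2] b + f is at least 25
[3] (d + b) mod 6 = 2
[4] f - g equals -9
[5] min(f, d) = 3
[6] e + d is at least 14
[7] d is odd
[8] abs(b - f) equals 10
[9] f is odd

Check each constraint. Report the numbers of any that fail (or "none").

Violated: 1, 2, and 4.

[1] d + b = 3 + 17 = 20, not 23 — violated.
[2] b + f = 17 + 7 = 24; 24 < 25, bound 25 not met — violated.
[3] d + b = 20; 20 mod 6 = 2 — OK.
[4] f - g = 7 - 13 = -6, not -9 — violated.
[5] min(7, 3) = 3 — OK.
[6] e + d = 11 + 3 = 14; 14 ≥ 14 — OK.
[7] d = 3 is odd — OK.
[8] abs(17 - 7) = 10 — OK.
[9] f = 7 is odd — OK.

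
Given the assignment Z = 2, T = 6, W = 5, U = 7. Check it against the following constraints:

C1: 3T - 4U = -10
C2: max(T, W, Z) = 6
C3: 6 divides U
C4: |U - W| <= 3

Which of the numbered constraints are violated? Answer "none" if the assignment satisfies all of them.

The assignment fails constraint 3.

C1: 3T - 4U = 3(6) - 4(7) = -10 — holds.
C2: max(6, 5, 2) = 6 — holds.
C3: 7 = 6*1 + 1, so 6 does not divide 7 — fails.
C4: |7 - 5| = 2; 2 ≤ 3 — holds.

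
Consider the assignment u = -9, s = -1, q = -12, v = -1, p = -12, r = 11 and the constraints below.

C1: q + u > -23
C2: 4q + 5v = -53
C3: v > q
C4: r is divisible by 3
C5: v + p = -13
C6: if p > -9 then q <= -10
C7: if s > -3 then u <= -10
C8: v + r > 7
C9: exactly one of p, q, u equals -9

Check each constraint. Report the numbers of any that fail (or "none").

C1: q + u = -12 + (-9) = -21; -21 > -23 — holds.
C2: 4q + 5v = 4(-12) + 5(-1) = -53 — holds.
C3: v = -1, q = -12; -1 > -12 — holds.
C4: 11 = 3*3 + 2, so 3 does not divide 11 — does not hold.
C5: v + p = -1 + (-12) = -13 — holds.
C6: p = -12, not > -9; antecedent false, conditional vacuously true — holds.
C7: s = -1 > -3, so we need u ≤ -10; but u = -9 > -10 — does not hold.
C8: v + r = -1 + 11 = 10; 10 > 7 — holds.
C9: p=-12, q=-12, u=-9; 1 of them equals -9 — holds.

Constraints 4 and 7 do not hold.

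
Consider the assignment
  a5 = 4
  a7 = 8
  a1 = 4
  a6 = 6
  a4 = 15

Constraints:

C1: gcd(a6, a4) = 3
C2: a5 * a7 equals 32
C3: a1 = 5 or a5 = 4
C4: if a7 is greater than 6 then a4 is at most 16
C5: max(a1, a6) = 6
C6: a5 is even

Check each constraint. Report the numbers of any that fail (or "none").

C1: gcd(6, 15) = 3 — satisfied.
C2: a5 * a7 = 4 * 8 = 32 — satisfied.
C3: a1 = 4 ≠ 5, but a5 = 4 = 4 (second disjunct) — satisfied.
C4: a7 = 8 > 6, so we need a4 ≤ 16; a4 = 15 ≤ 16 — satisfied.
C5: max(4, 6) = 6 — satisfied.
C6: a5 = 4 is even — satisfied.

None — every constraint holds.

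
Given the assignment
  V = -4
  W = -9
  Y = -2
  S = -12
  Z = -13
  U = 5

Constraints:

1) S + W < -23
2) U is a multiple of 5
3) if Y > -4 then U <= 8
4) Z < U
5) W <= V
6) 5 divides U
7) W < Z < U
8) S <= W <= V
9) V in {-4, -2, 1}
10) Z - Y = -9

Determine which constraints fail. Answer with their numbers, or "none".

1) S + W = -12 + (-9) = -21; -21 ≥ -23, bound -23 not met — fails.
2) 5 / 5 = 1, so 5 divides 5 — holds.
3) Y = -2 > -4, so we need U ≤ 8; U = 5 ≤ 8 — holds.
4) Z = -13, U = 5; -13 < 5 — holds.
5) W = -9, V = -4; -9 ≤ -4 — holds.
6) 5 / 5 = 1, so 5 divides 5 — holds.
7) values -9, -13, 5; W = -9 is not < Z = -13 — fails.
8) values -12 <= -9 <= -4 — holds.
9) V = -4 is in {-4, -2, 1} — holds.
10) Z - Y = -13 - (-2) = -11, not -9 — fails.

Constraints 1, 7, 10 are violated.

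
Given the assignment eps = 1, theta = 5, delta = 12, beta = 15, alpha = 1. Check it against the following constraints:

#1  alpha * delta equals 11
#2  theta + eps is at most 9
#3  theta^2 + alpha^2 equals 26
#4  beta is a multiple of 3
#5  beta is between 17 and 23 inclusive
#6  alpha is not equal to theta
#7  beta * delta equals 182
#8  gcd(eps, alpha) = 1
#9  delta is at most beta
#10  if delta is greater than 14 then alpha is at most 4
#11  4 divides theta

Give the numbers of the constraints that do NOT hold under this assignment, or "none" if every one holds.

The assignment fails constraints 1, 5, 7, and 11.

#1 alpha * delta = 1 * 12 = 12, not 11  false
#2 theta + eps = 5 + 1 = 6; 6 ≤ 9  true
#3 theta^2 + alpha^2 = 5^2 + 1^2 = 25 + 1 = 26  true
#4 15 / 3 = 5, so 3 divides 15  true
#5 beta = 15 is outside [17, 23]  false
#6 alpha = 1, theta = 5; distinct  true
#7 beta * delta = 15 * 12 = 180, not 182  false
#8 gcd(1, 1) = 1  true
#9 delta = 12, beta = 15; 12 ≤ 15  true
#10 delta = 12, not > 14; antecedent false, conditional vacuously true  true
#11 5 = 4*1 + 1, so 4 does not divide 5  false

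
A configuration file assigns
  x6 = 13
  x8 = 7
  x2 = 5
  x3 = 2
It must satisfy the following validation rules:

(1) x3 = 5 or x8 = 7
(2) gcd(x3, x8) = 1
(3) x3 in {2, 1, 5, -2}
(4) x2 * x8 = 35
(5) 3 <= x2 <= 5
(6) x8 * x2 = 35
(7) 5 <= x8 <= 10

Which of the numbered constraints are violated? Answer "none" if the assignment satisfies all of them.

The assignment satisfies every constraint.

(1) x3 = 2 ≠ 5, but x8 = 7 = 7 (second disjunct)  yes
(2) gcd(2, 7) = 1  yes
(3) x3 = 2 is in {2, 1, 5, -2}  yes
(4) x2 * x8 = 5 * 7 = 35  yes
(5) x2 = 5 lies in [3, 5]  yes
(6) x8 * x2 = 7 * 5 = 35  yes
(7) x8 = 7 lies in [5, 10]  yes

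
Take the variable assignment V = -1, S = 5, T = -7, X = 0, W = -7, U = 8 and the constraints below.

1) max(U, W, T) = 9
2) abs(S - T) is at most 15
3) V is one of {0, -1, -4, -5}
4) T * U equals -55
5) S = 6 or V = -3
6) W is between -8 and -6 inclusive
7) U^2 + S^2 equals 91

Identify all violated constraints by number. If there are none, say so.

1) max(8, -7, -7) = 8, not 9  fails
2) abs(5 - (-7)) = 12; 12 ≤ 15  holds
3) V = -1 is in {0, -1, -4, -5}  holds
4) T * U = -7 * 8 = -56, not -55  fails
5) S = 5 ≠ 6 and V = -1 ≠ -3; both disjuncts false  fails
6) W = -7 lies in [-8, -6]  holds
7) U^2 + S^2 = 8^2 + 5^2 = 64 + 25 = 89, not 91  fails

No — constraints 1, 4, 5, and 7 are not satisfied.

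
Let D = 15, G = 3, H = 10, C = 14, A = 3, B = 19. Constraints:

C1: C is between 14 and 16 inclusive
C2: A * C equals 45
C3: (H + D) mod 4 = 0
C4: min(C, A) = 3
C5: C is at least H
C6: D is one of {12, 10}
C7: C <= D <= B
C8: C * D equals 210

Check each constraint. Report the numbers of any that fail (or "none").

Violated: 2, 3, and 6.

C1: C = 14 lies in [14, 16]  true
C2: A * C = 3 * 14 = 42, not 45  false
C3: H + D = 25; 25 mod 4 = 1, not 0  false
C4: min(14, 3) = 3  true
C5: C = 14, H = 10; 14 ≥ 10  true
C6: D = 15 is not in {12, 10}  false
C7: values 14 <= 15 <= 19  true
C8: C * D = 14 * 15 = 210  true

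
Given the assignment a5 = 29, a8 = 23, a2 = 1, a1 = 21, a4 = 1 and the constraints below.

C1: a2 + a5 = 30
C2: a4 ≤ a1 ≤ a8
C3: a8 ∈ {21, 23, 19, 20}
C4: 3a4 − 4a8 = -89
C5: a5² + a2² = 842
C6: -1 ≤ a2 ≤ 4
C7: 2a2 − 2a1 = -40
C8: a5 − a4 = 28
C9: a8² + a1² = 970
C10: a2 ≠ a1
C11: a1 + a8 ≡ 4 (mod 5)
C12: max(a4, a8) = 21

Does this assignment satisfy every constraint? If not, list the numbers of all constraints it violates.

C1: a2 + a5 = 1 + 29 = 30 — satisfied.
C2: values 1 ≤ 21 ≤ 23 — satisfied.
C3: a8 = 23 is in {21, 23, 19, 20} — satisfied.
C4: 3a4 − 4a8 = 3(1) − 4(23) = -89 — satisfied.
C5: a5² + a2² = 29² + 1² = 841 + 1 = 842 — satisfied.
C6: a2 = 1 lies in [-1, 4] — satisfied.
C7: 2a2 − 2a1 = 2(1) − 2(21) = -40 — satisfied.
C8: a5 − a4 = 29 − 1 = 28 — satisfied.
C9: a8² + a1² = 23² + 21² = 529 + 441 = 970 — satisfied.
C10: a2 = 1, a1 = 21; distinct — satisfied.
C11: a1 + a8 = 44; 44 mod 5 = 4 — satisfied.
C12: max(1, 23) = 23, not 21 — violated.

Constraint 12 is violated.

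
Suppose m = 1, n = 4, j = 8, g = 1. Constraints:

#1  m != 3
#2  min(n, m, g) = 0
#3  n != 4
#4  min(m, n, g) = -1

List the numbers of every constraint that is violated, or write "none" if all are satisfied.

The assignment fails constraints 2, 3, and 4.

#1 m = 1, and 1 ≠ 3 — holds.
#2 min(4, 1, 1) = 1, not 0 — does not hold.
#3 n = 4, but 4 is required to differ — does not hold.
#4 min(1, 4, 1) = 1, not -1 — does not hold.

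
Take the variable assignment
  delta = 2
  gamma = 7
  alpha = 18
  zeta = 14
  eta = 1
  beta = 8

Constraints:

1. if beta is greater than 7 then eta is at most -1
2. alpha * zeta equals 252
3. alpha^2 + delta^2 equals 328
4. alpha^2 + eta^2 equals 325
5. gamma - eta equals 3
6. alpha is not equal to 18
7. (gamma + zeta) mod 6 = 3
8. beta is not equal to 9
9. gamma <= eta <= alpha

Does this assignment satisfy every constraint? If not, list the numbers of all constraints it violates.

Violated: 1, 5, 6, and 9.

1. beta = 8 > 7, so we need eta ≤ -1; but eta = 1 > -1  FAIL
2. alpha * zeta = 18 * 14 = 252  OK
3. alpha^2 + delta^2 = 18^2 + 2^2 = 324 + 4 = 328  OK
4. alpha^2 + eta^2 = 18^2 + 1^2 = 324 + 1 = 325  OK
5. gamma - eta = 7 - 1 = 6, not 3  FAIL
6. alpha = 18, but 18 is required to differ  FAIL
7. gamma + zeta = 21; 21 mod 6 = 3  OK
8. beta = 8, and 8 ≠ 9  OK
9. values 7, 1, 18; gamma = 7 is not <= eta = 1  FAIL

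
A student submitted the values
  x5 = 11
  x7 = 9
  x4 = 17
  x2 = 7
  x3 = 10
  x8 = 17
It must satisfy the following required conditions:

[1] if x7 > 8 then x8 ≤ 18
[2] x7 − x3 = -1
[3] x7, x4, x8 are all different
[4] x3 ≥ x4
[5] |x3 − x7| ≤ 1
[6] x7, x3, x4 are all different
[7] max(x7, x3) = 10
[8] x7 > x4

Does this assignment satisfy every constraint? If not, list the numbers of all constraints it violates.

Violated: 3, 4, and 8.

[1] x7 = 9 > 8, so we need x8 ≤ 18; x8 = 17 ≤ 18  ✓
[2] x7 − x3 = 9 − 10 = -1  ✓
[3] x4 = x8 = 17, not all different  ✗
[4] x3 = 10, x4 = 17; 10 < 17 (want ≥)  ✗
[5] |10 − 9| = 1; 1 ≤ 1  ✓
[6] values 9, 10, 17 are pairwise distinct  ✓
[7] max(9, 10) = 10  ✓
[8] x7 = 9, x4 = 17; 9 ≤ 17 (want >)  ✗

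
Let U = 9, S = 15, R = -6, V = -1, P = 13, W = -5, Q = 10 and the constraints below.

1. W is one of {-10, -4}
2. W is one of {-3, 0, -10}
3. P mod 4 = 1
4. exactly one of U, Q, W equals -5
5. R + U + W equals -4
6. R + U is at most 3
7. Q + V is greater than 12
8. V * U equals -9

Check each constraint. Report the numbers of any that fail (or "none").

1. W = -5 is not in {-10, -4}  ✘
2. W = -5 is not in {-3, 0, -10}  ✘
3. 13 mod 4 = 1  ✔
4. U=9, Q=10, W=-5; 1 of them equals -5  ✔
5. R + U + W = -6 + 9 + (-5) = -2, not -4  ✘
6. R + U = -6 + 9 = 3; 3 ≤ 3  ✔
7. Q + V = 10 + (-1) = 9; 9 ≤ 12, bound 12 not met  ✘
8. V * U = -1 * 9 = -9  ✔

The assignment fails constraints 1, 2, 5, and 7.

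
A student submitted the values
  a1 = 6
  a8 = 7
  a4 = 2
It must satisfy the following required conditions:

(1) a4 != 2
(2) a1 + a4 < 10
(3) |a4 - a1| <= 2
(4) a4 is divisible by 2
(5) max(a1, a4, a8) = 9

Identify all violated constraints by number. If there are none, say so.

Constraints 1, 3, and 5 do not hold.

(1) a4 = 2, but 2 is required to differ — does not hold.
(2) a1 + a4 = 6 + 2 = 8; 8 < 10 — holds.
(3) |2 - 6| = 4; 4 > 2, exceeds bound 2 — does not hold.
(4) 2 / 2 = 1, so 2 divides 2 — holds.
(5) max(6, 2, 7) = 7, not 9 — does not hold.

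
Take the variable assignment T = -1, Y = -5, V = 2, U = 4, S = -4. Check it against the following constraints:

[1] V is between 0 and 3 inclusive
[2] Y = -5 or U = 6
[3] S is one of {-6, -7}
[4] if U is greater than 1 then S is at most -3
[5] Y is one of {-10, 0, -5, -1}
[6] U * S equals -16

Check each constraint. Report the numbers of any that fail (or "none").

Constraint 3 does not hold.

[1] V = 2 lies in [0, 3] — satisfied.
[2] Y = -5 = -5 (first disjunct) — satisfied.
[3] S = -4 is not in {-6, -7} — violated.
[4] U = 4 > 1, so we need S ≤ -3; S = -4 ≤ -3 — satisfied.
[5] Y = -5 is in {-10, 0, -5, -1} — satisfied.
[6] U * S = 4 * (-4) = -16 — satisfied.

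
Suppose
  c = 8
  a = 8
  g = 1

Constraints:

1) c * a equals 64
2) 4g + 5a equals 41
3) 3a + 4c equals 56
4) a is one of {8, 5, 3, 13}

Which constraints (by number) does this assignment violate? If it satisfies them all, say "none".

Constraint 2 is violated.

1) c * a = 8 * 8 = 64 — holds.
2) 4g + 5a = 4(1) + 5(8) = 44, not 41 — fails.
3) 3a + 4c = 3(8) + 4(8) = 56 — holds.
4) a = 8 is in {8, 5, 3, 13} — holds.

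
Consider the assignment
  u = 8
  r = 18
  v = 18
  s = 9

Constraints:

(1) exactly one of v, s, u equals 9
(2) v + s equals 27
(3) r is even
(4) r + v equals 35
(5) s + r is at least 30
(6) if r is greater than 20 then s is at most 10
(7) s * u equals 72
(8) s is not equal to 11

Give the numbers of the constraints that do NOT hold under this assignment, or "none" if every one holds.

Violated: 4 and 5.

(1) v=18, s=9, u=8; 1 of them equals 9 — holds.
(2) v + s = 18 + 9 = 27 — holds.
(3) r = 18 is even — holds.
(4) r + v = 18 + 18 = 36, not 35 — fails.
(5) s + r = 9 + 18 = 27; 27 < 30, bound 30 not met — fails.
(6) r = 18, not > 20; antecedent false, conditional vacuously true — holds.
(7) s * u = 9 * 8 = 72 — holds.
(8) s = 9, and 9 ≠ 11 — holds.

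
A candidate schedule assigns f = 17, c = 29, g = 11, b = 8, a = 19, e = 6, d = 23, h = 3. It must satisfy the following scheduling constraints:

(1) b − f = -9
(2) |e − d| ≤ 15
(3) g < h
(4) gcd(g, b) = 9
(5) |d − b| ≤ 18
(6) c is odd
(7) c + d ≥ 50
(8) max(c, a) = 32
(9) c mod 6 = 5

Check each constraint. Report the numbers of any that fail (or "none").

Constraints 2, 3, 4, and 8 are violated.

(1) b − f = 8 − 17 = -9 — OK.
(2) |6 − 23| = 17; 17 > 15, exceeds bound 15 — violated.
(3) g = 11, h = 3; 11 ≥ 3 (want <) — violated.
(4) gcd(11, 8) = 1, not 9 — violated.
(5) |23 − 8| = 15; 15 ≤ 18 — OK.
(6) c = 29 is odd — OK.
(7) c + d = 29 + 23 = 52; 52 ≥ 50 — OK.
(8) max(29, 19) = 29, not 32 — violated.
(9) 29 mod 6 = 5 — OK.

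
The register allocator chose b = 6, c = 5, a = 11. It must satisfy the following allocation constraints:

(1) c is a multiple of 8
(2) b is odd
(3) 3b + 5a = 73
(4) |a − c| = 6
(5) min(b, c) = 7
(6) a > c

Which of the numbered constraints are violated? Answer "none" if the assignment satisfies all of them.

Constraints 1, 2, and 5 are violated.

(1) 5 = 8×0 + 5, so 8 does not divide 5 — violated.
(2) b = 6 is even — violated.
(3) 3b + 5a = 3(6) + 5(11) = 73 — satisfied.
(4) |11 − 5| = 6 — satisfied.
(5) min(6, 5) = 5, not 7 — violated.
(6) a = 11, c = 5; 11 > 5 — satisfied.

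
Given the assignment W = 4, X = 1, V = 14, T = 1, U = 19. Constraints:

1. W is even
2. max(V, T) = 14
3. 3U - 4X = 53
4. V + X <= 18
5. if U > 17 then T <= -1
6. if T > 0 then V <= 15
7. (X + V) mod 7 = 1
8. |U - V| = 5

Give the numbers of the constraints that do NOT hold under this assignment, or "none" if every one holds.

1. W = 4 is even — OK.
2. max(14, 1) = 14 — OK.
3. 3U - 4X = 3(19) - 4(1) = 53 — OK.
4. V + X = 14 + 1 = 15; 15 ≤ 18 — OK.
5. U = 19 > 17, so we need T ≤ -1; but T = 1 > -1 — violated.
6. T = 1 > 0, so we need V ≤ 15; V = 14 ≤ 15 — OK.
7. X + V = 15; 15 mod 7 = 1 — OK.
8. |19 - 14| = 5 — OK.

Constraint 5 is violated.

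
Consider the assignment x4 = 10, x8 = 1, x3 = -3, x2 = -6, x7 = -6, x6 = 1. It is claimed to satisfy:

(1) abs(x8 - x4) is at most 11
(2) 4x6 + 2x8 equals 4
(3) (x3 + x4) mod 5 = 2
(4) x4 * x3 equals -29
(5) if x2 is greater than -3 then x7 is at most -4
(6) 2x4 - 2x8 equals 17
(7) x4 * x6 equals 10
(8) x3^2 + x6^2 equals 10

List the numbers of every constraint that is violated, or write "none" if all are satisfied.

The assignment fails constraints 2, 4, and 6.

(1) abs(1 - 10) = 9; 9 ≤ 11 — holds.
(2) 4x6 + 2x8 = 4(1) + 2(1) = 6, not 4 — fails.
(3) x3 + x4 = 7; 7 mod 5 = 2 — holds.
(4) x4 * x3 = 10 * (-3) = -30, not -29 — fails.
(5) x2 = -6, not > -3; antecedent false, conditional vacuously true — holds.
(6) 2x4 - 2x8 = 2(10) - 2(1) = 18, not 17 — fails.
(7) x4 * x6 = 10 * 1 = 10 — holds.
(8) x3^2 + x6^2 = (-3)^2 + 1^2 = 9 + 1 = 10 — holds.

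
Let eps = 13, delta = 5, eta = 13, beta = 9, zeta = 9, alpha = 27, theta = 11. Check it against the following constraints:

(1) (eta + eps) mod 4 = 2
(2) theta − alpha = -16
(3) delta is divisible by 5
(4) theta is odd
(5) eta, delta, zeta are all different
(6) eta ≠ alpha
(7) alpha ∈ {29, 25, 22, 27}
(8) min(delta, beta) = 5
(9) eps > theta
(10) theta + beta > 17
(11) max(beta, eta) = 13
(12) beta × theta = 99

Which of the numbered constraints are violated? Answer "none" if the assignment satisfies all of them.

All constraints are satisfied.

(1) eta + eps = 26; 26 mod 4 = 2  ✔
(2) theta − alpha = 11 − 27 = -16  ✔
(3) 5 / 5 = 1, so 5 divides 5  ✔
(4) theta = 11 is odd  ✔
(5) values 13, 5, 9 are pairwise distinct  ✔
(6) eta = 13, alpha = 27; distinct  ✔
(7) alpha = 27 is in {29, 25, 22, 27}  ✔
(8) min(5, 9) = 5  ✔
(9) eps = 13, theta = 11; 13 > 11  ✔
(10) theta + beta = 11 + 9 = 20; 20 > 17  ✔
(11) max(9, 13) = 13  ✔
(12) beta × theta = 9 × 11 = 99  ✔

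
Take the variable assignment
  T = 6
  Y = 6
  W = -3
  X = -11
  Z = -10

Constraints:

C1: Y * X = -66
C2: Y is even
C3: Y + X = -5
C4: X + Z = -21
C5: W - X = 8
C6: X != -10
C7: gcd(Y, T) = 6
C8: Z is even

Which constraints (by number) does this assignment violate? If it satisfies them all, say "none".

C1: Y * X = 6 * (-11) = -66  ✔
C2: Y = 6 is even  ✔
C3: Y + X = 6 + (-11) = -5  ✔
C4: X + Z = -11 + (-10) = -21  ✔
C5: W - X = -3 - (-11) = 8  ✔
C6: X = -11, and -11 ≠ -10  ✔
C7: gcd(6, 6) = 6  ✔
C8: Z = -10 is even  ✔

The assignment satisfies every constraint.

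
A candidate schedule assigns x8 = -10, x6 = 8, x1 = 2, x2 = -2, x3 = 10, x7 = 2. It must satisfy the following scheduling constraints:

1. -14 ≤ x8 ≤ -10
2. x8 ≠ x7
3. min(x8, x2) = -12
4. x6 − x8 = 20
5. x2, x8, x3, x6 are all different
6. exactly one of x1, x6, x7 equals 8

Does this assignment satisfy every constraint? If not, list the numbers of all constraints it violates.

The assignment fails constraints 3 and 4.

1. x8 = -10 lies in [-14, -10] — holds.
2. x8 = -10, x7 = 2; distinct — holds.
3. min(-10, -2) = -10, not -12 — does not hold.
4. x6 − x8 = 8 − (-10) = 18, not 20 — does not hold.
5. values -2, -10, 10, 8 are pairwise distinct — holds.
6. x1=2, x6=8, x7=2; 1 of them equals 8 — holds.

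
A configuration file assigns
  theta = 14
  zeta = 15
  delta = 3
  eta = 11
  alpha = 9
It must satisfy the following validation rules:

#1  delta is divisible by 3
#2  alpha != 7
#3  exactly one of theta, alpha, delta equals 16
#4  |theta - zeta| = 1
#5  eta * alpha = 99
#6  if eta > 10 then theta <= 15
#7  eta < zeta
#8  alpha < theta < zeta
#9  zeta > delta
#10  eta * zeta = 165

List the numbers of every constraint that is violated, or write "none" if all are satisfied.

Violated: 3.

#1 3 / 3 = 1, so 3 divides 3 — OK.
#2 alpha = 9, and 9 ≠ 7 — OK.
#3 theta=14, alpha=9, delta=3; 0 of them equal 16, not exactly one — violated.
#4 |14 - 15| = 1 — OK.
#5 eta * alpha = 11 * 9 = 99 — OK.
#6 eta = 11 > 10, so we need theta ≤ 15; theta = 14 ≤ 15 — OK.
#7 eta = 11, zeta = 15; 11 < 15 — OK.
#8 values 9 < 14 < 15 — OK.
#9 zeta = 15, delta = 3; 15 > 3 — OK.
#10 eta * zeta = 11 * 15 = 165 — OK.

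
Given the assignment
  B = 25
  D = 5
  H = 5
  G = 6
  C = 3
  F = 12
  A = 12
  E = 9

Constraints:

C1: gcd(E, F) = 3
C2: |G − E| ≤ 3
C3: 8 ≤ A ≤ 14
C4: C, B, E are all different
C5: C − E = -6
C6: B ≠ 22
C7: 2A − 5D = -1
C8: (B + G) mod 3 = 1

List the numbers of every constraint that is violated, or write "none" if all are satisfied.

C1: gcd(9, 12) = 3  OK
C2: |6 − 9| = 3; 3 ≤ 3  OK
C3: A = 12 lies in [8, 14]  OK
C4: values 3, 25, 9 are pairwise distinct  OK
C5: C − E = 3 − 9 = -6  OK
C6: B = 25, and 25 ≠ 22  OK
C7: 2A − 5D = 2(12) − 5(5) = -1  OK
C8: B + G = 31; 31 mod 3 = 1  OK

The assignment satisfies every constraint.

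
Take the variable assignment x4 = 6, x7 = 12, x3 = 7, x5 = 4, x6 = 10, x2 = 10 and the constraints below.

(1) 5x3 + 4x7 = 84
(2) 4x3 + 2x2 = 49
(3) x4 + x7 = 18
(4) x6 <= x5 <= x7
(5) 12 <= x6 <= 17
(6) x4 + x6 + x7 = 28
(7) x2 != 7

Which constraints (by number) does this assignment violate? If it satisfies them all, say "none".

(1) 5x3 + 4x7 = 5(7) + 4(12) = 83, not 84 — fails.
(2) 4x3 + 2x2 = 4(7) + 2(10) = 48, not 49 — fails.
(3) x4 + x7 = 6 + 12 = 18 — holds.
(4) values 10, 4, 12; x6 = 10 is not <= x5 = 4 — fails.
(5) x6 = 10 is outside [12, 17] — fails.
(6) x4 + x6 + x7 = 6 + 10 + 12 = 28 — holds.
(7) x2 = 10, and 10 ≠ 7 — holds.

Constraints 1, 2, 4, 5 are violated.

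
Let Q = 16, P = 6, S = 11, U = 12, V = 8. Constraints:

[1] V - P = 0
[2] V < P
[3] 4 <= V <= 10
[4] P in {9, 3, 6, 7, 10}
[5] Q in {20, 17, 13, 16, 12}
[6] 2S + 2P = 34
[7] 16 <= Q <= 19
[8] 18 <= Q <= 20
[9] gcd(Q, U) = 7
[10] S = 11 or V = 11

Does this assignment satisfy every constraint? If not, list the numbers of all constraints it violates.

The assignment fails constraints 1, 2, 8, 9.

[1] V - P = 8 - 6 = 2, not 0 — violated.
[2] V = 8, P = 6; 8 ≥ 6 (want <) — violated.
[3] V = 8 lies in [4, 10] — satisfied.
[4] P = 6 is in {9, 3, 6, 7, 10} — satisfied.
[5] Q = 16 is in {20, 17, 13, 16, 12} — satisfied.
[6] 2S + 2P = 2(11) + 2(6) = 34 — satisfied.
[7] Q = 16 lies in [16, 19] — satisfied.
[8] Q = 16 is outside [18, 20] — violated.
[9] gcd(16, 12) = 4, not 7 — violated.
[10] S = 11 = 11 (first disjunct) — satisfied.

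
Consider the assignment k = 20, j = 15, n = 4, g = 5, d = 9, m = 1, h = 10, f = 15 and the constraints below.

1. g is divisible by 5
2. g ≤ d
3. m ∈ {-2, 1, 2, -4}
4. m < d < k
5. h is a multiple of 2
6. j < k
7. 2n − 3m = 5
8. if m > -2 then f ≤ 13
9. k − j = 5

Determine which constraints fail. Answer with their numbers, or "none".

1. 5 / 5 = 1, so 5 divides 5 — OK.
2. g = 5, d = 9; 5 ≤ 9 — OK.
3. m = 1 is in {-2, 1, 2, -4} — OK.
4. values 1 < 9 < 20 — OK.
5. 10 / 2 = 5, so 2 divides 10 — OK.
6. j = 15, k = 20; 15 < 20 — OK.
7. 2n − 3m = 2(4) − 3(1) = 5 — OK.
8. m = 1 > -2, so we need f ≤ 13; but f = 15 > 13 — violated.
9. k − j = 20 − 15 = 5 — OK.

Constraint 8 does not hold.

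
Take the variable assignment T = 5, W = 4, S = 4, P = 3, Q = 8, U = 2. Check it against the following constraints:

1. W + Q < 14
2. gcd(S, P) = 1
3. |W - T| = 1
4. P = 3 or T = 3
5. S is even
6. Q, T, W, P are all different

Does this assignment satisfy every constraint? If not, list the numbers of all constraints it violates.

1. W + Q = 4 + 8 = 12; 12 < 14  yes
2. gcd(4, 3) = 1  yes
3. |4 - 5| = 1  yes
4. P = 3 = 3 (first disjunct)  yes
5. S = 4 is even  yes
6. values 8, 5, 4, 3 are pairwise distinct  yes

Yes — all constraints hold.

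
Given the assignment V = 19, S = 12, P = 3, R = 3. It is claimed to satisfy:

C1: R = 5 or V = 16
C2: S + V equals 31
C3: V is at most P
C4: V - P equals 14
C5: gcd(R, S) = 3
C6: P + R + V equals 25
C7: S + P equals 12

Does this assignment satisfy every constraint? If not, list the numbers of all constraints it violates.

Constraints 1, 3, 4, 7 are violated.

C1: R = 3 ≠ 5 and V = 19 ≠ 16; both disjuncts false  FAIL
C2: S + V = 12 + 19 = 31  OK
C3: V = 19, P = 3; 19 > 3 (want ≤)  FAIL
C4: V - P = 19 - 3 = 16, not 14  FAIL
C5: gcd(3, 12) = 3  OK
C6: P + R + V = 3 + 3 + 19 = 25  OK
C7: S + P = 12 + 3 = 15, not 12  FAIL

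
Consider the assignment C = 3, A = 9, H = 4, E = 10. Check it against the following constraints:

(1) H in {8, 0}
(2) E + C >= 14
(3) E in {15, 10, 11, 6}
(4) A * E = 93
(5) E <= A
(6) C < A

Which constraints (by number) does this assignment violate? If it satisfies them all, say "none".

(1) H = 4 is not in {8, 0} — fails.
(2) E + C = 10 + 3 = 13; 13 < 14, bound 14 not met — fails.
(3) E = 10 is in {15, 10, 11, 6} — holds.
(4) A * E = 9 * 10 = 90, not 93 — fails.
(5) E = 10, A = 9; 10 > 9 (want ≤) — fails.
(6) C = 3, A = 9; 3 < 9 — holds.

The assignment fails constraints 1, 2, 4, 5.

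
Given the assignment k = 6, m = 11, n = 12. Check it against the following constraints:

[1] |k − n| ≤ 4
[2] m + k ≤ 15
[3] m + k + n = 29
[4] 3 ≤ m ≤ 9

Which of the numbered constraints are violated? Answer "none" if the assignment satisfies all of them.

[1] |6 − 12| = 6; 6 > 4, exceeds bound 4 — fails.
[2] m + k = 11 + 6 = 17; 17 > 15, bound 15 not met — fails.
[3] m + k + n = 11 + 6 + 12 = 29 — holds.
[4] m = 11 is outside [3, 9] — fails.

Violated: 1, 2, and 4.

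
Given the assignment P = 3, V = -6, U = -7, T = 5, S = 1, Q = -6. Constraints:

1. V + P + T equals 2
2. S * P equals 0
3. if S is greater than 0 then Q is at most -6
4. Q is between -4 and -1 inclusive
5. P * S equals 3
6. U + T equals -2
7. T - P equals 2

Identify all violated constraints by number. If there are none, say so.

Constraints 2 and 4 do not hold.

1. V + P + T = -6 + 3 + 5 = 2 — holds.
2. S * P = 1 * 3 = 3, not 0 — does not hold.
3. S = 1 > 0, so we need Q ≤ -6; Q = -6 ≤ -6 — holds.
4. Q = -6 is outside [-4, -1] — does not hold.
5. P * S = 3 * 1 = 3 — holds.
6. U + T = -7 + 5 = -2 — holds.
7. T - P = 5 - 3 = 2 — holds.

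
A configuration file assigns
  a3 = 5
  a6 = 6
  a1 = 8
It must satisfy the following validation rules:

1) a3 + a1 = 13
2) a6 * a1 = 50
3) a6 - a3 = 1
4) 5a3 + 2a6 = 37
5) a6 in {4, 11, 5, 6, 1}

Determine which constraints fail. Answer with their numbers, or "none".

No — constraint 2 is not satisfied.

1) a3 + a1 = 5 + 8 = 13  OK
2) a6 * a1 = 6 * 8 = 48, not 50  FAIL
3) a6 - a3 = 6 - 5 = 1  OK
4) 5a3 + 2a6 = 5(5) + 2(6) = 37  OK
5) a6 = 6 is in {4, 11, 5, 6, 1}  OK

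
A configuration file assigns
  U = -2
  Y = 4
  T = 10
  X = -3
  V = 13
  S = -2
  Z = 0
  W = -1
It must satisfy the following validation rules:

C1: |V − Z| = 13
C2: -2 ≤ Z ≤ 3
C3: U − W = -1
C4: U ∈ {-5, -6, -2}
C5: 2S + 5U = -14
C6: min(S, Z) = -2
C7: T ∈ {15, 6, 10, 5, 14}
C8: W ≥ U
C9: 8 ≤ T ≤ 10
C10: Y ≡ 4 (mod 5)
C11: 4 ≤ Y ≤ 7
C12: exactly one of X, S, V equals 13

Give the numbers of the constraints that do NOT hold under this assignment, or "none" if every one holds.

No violations.

C1: |13 − 0| = 13 — holds.
C2: Z = 0 lies in [-2, 3] — holds.
C3: U − W = -2 − (-1) = -1 — holds.
C4: U = -2 is in {-5, -6, -2} — holds.
C5: 2S + 5U = 2(-2) + 5(-2) = -14 — holds.
C6: min(-2, 0) = -2 — holds.
C7: T = 10 is in {15, 6, 10, 5, 14} — holds.
C8: W = -1, U = -2; -1 ≥ -2 — holds.
C9: T = 10 lies in [8, 10] — holds.
C10: 4 mod 5 = 4 — holds.
C11: Y = 4 lies in [4, 7] — holds.
C12: X=-3, S=-2, V=13; 1 of them equals 13 — holds.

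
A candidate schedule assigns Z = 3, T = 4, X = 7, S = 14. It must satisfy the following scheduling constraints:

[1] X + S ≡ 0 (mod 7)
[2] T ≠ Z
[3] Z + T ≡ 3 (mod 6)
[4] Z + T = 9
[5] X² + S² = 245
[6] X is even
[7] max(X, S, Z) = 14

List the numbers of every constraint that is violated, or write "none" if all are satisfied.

The assignment fails constraints 3, 4, and 6.

[1] X + S = 21; 21 mod 7 = 0 — OK.
[2] T = 4, Z = 3; distinct — OK.
[3] Z + T = 7; 7 mod 6 = 1, not 3 — violated.
[4] Z + T = 3 + 4 = 7, not 9 — violated.
[5] X² + S² = 7² + 14² = 49 + 196 = 245 — OK.
[6] X = 7 is odd — violated.
[7] max(7, 14, 3) = 14 — OK.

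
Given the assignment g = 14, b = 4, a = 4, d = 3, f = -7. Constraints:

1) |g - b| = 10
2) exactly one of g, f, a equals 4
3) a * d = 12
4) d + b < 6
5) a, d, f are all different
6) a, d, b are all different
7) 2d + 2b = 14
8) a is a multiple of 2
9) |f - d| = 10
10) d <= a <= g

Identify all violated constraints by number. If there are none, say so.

1) |14 - 4| = 10  holds
2) g=14, f=-7, a=4; 1 of them equals 4  holds
3) a * d = 4 * 3 = 12  holds
4) d + b = 3 + 4 = 7; 7 ≥ 6, bound 6 not met  fails
5) values 4, 3, -7 are pairwise distinct  holds
6) a = b = 4, not all different  fails
7) 2d + 2b = 2(3) + 2(4) = 14  holds
8) 4 / 2 = 2, so 2 divides 4  holds
9) |-7 - 3| = 10  holds
10) values 3 <= 4 <= 14  holds

Constraints 4, 6 do not hold.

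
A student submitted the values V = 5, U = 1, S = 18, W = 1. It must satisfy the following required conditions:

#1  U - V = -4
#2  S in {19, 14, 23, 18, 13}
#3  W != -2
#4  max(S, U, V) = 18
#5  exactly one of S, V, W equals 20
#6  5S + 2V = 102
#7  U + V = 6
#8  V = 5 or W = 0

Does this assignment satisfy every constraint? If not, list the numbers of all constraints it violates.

#1 U - V = 1 - 5 = -4 — satisfied.
#2 S = 18 is in {19, 14, 23, 18, 13} — satisfied.
#3 W = 1, and 1 ≠ -2 — satisfied.
#4 max(18, 1, 5) = 18 — satisfied.
#5 S=18, V=5, W=1; 0 of them equal 20, not exactly one — violated.
#6 5S + 2V = 5(18) + 2(5) = 100, not 102 — violated.
#7 U + V = 1 + 5 = 6 — satisfied.
#8 V = 5 = 5 (first disjunct) — satisfied.

Violated: 5 and 6.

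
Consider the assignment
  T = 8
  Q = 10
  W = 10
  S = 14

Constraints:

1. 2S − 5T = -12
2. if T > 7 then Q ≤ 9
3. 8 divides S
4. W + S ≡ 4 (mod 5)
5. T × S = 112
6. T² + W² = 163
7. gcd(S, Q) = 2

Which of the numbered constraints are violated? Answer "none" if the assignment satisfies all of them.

The assignment fails constraints 2, 3, and 6.

1. 2S − 5T = 2(14) − 5(8) = -12 — satisfied.
2. T = 8 > 7, so we need Q ≤ 9; but Q = 10 > 9 — violated.
3. 14 = 8×1 + 6, so 8 does not divide 14 — violated.
4. W + S = 24; 24 mod 5 = 4 — satisfied.
5. T × S = 8 × 14 = 112 — satisfied.
6. T² + W² = 8² + 10² = 64 + 100 = 164, not 163 — violated.
7. gcd(14, 10) = 2 — satisfied.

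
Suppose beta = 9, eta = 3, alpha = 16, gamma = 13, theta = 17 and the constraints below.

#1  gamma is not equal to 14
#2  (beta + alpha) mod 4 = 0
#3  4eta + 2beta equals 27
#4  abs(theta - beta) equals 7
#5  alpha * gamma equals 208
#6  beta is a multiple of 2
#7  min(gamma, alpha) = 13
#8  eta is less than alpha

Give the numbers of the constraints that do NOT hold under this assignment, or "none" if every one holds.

The assignment fails constraints 2, 3, 4, 6.

#1 gamma = 13, and 13 ≠ 14 — holds.
#2 beta + alpha = 25; 25 mod 4 = 1, not 0 — does not hold.
#3 4eta + 2beta = 4(3) + 2(9) = 30, not 27 — does not hold.
#4 abs(17 - 9) = 8, not 7 — does not hold.
#5 alpha * gamma = 16 * 13 = 208 — holds.
#6 9 = 2*4 + 1, so 2 does not divide 9 — does not hold.
#7 min(13, 16) = 13 — holds.
#8 eta = 3, alpha = 16; 3 < 16 — holds.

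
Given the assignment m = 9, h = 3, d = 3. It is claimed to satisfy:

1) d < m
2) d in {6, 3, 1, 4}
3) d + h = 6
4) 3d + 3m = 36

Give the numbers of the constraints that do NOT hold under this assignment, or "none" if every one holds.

None — every constraint holds.

1) d = 3, m = 9; 3 < 9 — holds.
2) d = 3 is in {6, 3, 1, 4} — holds.
3) d + h = 3 + 3 = 6 — holds.
4) 3d + 3m = 3(3) + 3(9) = 36 — holds.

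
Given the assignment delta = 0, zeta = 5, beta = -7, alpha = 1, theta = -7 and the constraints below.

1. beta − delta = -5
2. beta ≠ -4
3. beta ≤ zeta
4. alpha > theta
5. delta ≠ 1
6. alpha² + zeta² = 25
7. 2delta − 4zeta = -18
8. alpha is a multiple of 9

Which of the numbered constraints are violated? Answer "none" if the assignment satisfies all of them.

The assignment fails constraints 1, 6, 7, 8.

1. beta − delta = -7 − 0 = -7, not -5 — violated.
2. beta = -7, and -7 ≠ -4 — satisfied.
3. beta = -7, zeta = 5; -7 ≤ 5 — satisfied.
4. alpha = 1, theta = -7; 1 > -7 — satisfied.
5. delta = 0, and 0 ≠ 1 — satisfied.
6. alpha² + zeta² = 1² + 5² = 1 + 25 = 26, not 25 — violated.
7. 2delta − 4zeta = 2(0) − 4(5) = -20, not -18 — violated.
8. 1 = 9×0 + 1, so 9 does not divide 1 — violated.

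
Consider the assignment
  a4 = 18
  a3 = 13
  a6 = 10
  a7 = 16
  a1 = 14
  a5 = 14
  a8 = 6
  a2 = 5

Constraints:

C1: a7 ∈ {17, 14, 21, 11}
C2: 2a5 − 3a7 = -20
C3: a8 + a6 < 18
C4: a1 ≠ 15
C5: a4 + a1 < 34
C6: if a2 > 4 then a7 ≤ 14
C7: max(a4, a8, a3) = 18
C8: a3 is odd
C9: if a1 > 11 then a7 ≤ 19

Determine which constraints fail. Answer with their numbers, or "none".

Constraints 1 and 6 do not hold.

C1: a7 = 16 is not in {17, 14, 21, 11}  fails
C2: 2a5 − 3a7 = 2(14) − 3(16) = -20  holds
C3: a8 + a6 = 6 + 10 = 16; 16 < 18  holds
C4: a1 = 14, and 14 ≠ 15  holds
C5: a4 + a1 = 18 + 14 = 32; 32 < 34  holds
C6: a2 = 5 > 4, so we need a7 ≤ 14; but a7 = 16 > 14  fails
C7: max(18, 6, 13) = 18  holds
C8: a3 = 13 is odd  holds
C9: a1 = 14 > 11, so we need a7 ≤ 19; a7 = 16 ≤ 19  holds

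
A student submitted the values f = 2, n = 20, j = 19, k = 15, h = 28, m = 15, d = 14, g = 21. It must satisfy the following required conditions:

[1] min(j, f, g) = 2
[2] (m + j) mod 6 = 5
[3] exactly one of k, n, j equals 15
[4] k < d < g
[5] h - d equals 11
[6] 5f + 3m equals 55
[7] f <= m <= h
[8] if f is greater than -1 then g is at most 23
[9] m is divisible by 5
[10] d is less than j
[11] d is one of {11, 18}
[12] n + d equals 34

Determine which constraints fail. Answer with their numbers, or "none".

[1] min(19, 2, 21) = 2  ✓
[2] m + j = 34; 34 mod 6 = 4, not 5  ✗
[3] k=15, n=20, j=19; 1 of them equals 15  ✓
[4] values 15, 14, 21; k = 15 is not < d = 14  ✗
[5] h - d = 28 - 14 = 14, not 11  ✗
[6] 5f + 3m = 5(2) + 3(15) = 55  ✓
[7] values 2 <= 15 <= 28  ✓
[8] f = 2 > -1, so we need g ≤ 23; g = 21 ≤ 23  ✓
[9] 15 / 5 = 3, so 5 divides 15  ✓
[10] d = 14, j = 19; 14 < 19  ✓
[11] d = 14 is not in {11, 18}  ✗
[12] n + d = 20 + 14 = 34  ✓

Constraints 2, 4, 5, and 11 do not hold.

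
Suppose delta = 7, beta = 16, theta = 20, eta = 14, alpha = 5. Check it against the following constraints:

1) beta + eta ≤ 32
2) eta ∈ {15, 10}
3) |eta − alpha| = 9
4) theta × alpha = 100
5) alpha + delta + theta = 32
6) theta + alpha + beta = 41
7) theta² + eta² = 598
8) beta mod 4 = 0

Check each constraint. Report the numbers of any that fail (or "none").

Violated: 2 and 7.

1) beta + eta = 16 + 14 = 30; 30 ≤ 32  ✓
2) eta = 14 is not in {15, 10}  ✗
3) |14 − 5| = 9  ✓
4) theta × alpha = 20 × 5 = 100  ✓
5) alpha + delta + theta = 5 + 7 + 20 = 32  ✓
6) theta + alpha + beta = 20 + 5 + 16 = 41  ✓
7) theta² + eta² = 20² + 14² = 400 + 196 = 596, not 598  ✗
8) 16 mod 4 = 0  ✓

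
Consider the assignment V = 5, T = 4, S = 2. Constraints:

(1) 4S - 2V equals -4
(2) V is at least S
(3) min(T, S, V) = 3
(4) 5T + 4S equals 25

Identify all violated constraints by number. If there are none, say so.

(1) 4S - 2V = 4(2) - 2(5) = -2, not -4  ✘
(2) V = 5, S = 2; 5 ≥ 2  ✔
(3) min(4, 2, 5) = 2, not 3  ✘
(4) 5T + 4S = 5(4) + 4(2) = 28, not 25  ✘

Constraints 1, 3, and 4 are violated.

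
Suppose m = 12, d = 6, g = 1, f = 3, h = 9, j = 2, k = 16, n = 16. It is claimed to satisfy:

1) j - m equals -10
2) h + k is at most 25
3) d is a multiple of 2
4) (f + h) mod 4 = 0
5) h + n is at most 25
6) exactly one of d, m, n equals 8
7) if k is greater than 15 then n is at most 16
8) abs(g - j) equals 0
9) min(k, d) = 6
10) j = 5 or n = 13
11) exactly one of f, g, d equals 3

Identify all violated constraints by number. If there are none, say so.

Constraints 6, 8, 10 are violated.

1) j - m = 2 - 12 = -10 — holds.
2) h + k = 9 + 16 = 25; 25 ≤ 25 — holds.
3) 6 / 2 = 3, so 2 divides 6 — holds.
4) f + h = 12; 12 mod 4 = 0 — holds.
5) h + n = 9 + 16 = 25; 25 ≤ 25 — holds.
6) d=6, m=12, n=16; 0 of them equal 8, not exactly one — fails.
7) k = 16 > 15, so we need n ≤ 16; n = 16 ≤ 16 — holds.
8) abs(1 - 2) = 1, not 0 — fails.
9) min(16, 6) = 6 — holds.
10) j = 2 ≠ 5 and n = 16 ≠ 13; both disjuncts false — fails.
11) f=3, g=1, d=6; 1 of them equals 3 — holds.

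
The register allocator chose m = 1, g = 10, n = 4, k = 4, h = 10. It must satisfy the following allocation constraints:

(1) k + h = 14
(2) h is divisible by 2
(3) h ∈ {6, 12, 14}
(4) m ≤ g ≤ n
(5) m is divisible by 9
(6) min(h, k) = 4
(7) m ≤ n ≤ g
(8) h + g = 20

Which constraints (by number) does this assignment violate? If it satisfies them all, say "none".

(1) k + h = 4 + 10 = 14 — holds.
(2) 10 / 2 = 5, so 2 divides 10 — holds.
(3) h = 10 is not in {6, 12, 14} — does not hold.
(4) values 1, 10, 4; g = 10 is not ≤ n = 4 — does not hold.
(5) 1 = 9×0 + 1, so 9 does not divide 1 — does not hold.
(6) min(10, 4) = 4 — holds.
(7) values 1 ≤ 4 ≤ 10 — holds.
(8) h + g = 10 + 10 = 20 — holds.

No — constraints 3, 4, and 5 are not satisfied.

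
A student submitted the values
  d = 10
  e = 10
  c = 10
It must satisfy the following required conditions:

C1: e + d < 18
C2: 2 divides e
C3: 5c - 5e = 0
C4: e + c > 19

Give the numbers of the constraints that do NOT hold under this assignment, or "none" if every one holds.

C1: e + d = 10 + 10 = 20; 20 ≥ 18, bound 18 not met  FAIL
C2: 10 / 2 = 5, so 2 divides 10  OK
C3: 5c - 5e = 5(10) - 5(10) = 0  OK
C4: e + c = 10 + 10 = 20; 20 > 19  OK

Violated: 1.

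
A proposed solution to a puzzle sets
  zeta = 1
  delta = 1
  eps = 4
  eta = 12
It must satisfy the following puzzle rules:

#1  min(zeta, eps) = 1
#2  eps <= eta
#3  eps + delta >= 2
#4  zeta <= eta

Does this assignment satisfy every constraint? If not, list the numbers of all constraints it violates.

No violations.

#1 min(1, 4) = 1 — holds.
#2 eps = 4, eta = 12; 4 ≤ 12 — holds.
#3 eps + delta = 4 + 1 = 5; 5 ≥ 2 — holds.
#4 zeta = 1, eta = 12; 1 ≤ 12 — holds.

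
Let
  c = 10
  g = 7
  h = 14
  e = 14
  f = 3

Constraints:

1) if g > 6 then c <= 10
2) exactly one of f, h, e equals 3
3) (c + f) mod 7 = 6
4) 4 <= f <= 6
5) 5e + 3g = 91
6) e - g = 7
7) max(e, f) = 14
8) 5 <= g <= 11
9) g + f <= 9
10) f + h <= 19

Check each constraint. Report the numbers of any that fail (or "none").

Constraints 4 and 9 are violated.

1) g = 7 > 6, so we need c ≤ 10; c = 10 ≤ 10 — satisfied.
2) f=3, h=14, e=14; 1 of them equals 3 — satisfied.
3) c + f = 13; 13 mod 7 = 6 — satisfied.
4) f = 3 is outside [4, 6] — violated.
5) 5e + 3g = 5(14) + 3(7) = 91 — satisfied.
6) e - g = 14 - 7 = 7 — satisfied.
7) max(14, 3) = 14 — satisfied.
8) g = 7 lies in [5, 11] — satisfied.
9) g + f = 7 + 3 = 10; 10 > 9, bound 9 not met — violated.
10) f + h = 3 + 14 = 17; 17 ≤ 19 — satisfied.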